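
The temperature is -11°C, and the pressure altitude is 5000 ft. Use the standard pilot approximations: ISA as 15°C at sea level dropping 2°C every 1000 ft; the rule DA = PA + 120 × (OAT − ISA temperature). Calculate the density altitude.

3080 ft

ISA temperature at 5000 ft = 15 − 2 × (5000/1000) = 5°C.
ISA deviation = -11 − 5 = -16°C.
Density altitude = 5000 + 120 × (-16) = 5000 + (-1920) = 3080 ft.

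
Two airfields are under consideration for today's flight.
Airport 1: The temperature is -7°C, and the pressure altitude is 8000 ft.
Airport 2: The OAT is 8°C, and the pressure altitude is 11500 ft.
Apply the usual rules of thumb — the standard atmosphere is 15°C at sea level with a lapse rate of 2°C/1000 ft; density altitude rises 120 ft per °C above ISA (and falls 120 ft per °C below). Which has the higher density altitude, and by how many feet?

Airport 2 by 6140 ft

Airport 1: ISA temp = -1°C, deviation -6°C, DA = 8000 + 120 × (-6) = 7280 ft.
Airport 2: ISA temp = -8°C, deviation +16°C, DA = 11500 + 120 × 16 = 13420 ft.
Airport 2 is higher by 13420 − 7280 = 6140 ft.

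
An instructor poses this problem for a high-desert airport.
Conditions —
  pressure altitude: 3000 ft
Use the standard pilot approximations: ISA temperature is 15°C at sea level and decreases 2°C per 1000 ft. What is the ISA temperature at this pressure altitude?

9°C

ISA temperature = 15 − 2 × (3000/1000) = 15 − 6 = 9°C.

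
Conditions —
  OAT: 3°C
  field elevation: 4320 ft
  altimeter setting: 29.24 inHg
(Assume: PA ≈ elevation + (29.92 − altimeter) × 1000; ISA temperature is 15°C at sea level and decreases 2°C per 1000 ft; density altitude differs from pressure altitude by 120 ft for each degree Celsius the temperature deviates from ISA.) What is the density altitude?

4760 ft

Pressure altitude = 4320 + (29.92 − 29.24) × 1000 = 4320 + (+680) = 5000 ft.
ISA temperature at 5000 ft = 15 − 2 × (5000/1000) = 5°C.
ISA deviation = 3 − 5 = -2°C.
Density altitude = 5000 + 120 × (-2) = 4760 ft.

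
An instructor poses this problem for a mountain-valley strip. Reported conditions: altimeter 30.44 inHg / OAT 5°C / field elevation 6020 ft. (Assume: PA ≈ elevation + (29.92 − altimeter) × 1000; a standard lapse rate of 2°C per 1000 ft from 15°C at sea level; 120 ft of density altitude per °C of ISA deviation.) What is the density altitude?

Pressure altitude = 6020 + (29.92 − 30.44) × 1000 = 6020 + (-520) = 5500 ft.
ISA temperature at 5500 ft = 15 − 2 × (5500/1000) = 4°C.
ISA deviation = 5 − 4 = +1°C.
Density altitude = 5500 + 120 × (1) = 5620 ft.

5620 ft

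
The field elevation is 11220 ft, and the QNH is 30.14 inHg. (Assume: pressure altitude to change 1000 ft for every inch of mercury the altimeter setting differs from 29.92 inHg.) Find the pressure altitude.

Pressure correction = (29.92 − 30.14) × 1000 = -220 ft.
Pressure altitude = 11220 + (-220) = 11000 ft.

11000 ft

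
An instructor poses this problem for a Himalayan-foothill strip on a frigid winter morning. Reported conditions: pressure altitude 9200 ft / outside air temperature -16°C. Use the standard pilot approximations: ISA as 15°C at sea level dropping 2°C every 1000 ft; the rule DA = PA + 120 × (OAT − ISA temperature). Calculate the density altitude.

7688 ft

ISA temperature at 9200 ft = 15 − 2 × (9200/1000) = -3.4°C.
ISA deviation = -16 − (-3.4) = -12.6°C.
Density altitude = 9200 + 120 × (-12.6) = 9200 + (-1512) = 7688 ft.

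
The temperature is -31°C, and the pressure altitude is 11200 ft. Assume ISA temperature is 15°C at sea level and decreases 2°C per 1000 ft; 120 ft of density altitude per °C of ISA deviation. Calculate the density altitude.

8368 ft

ISA temperature at 11200 ft = 15 − 2 × (11200/1000) = -7.4°C.
ISA deviation = -31 − (-7.4) = -23.6°C.
Density altitude = 11200 + 120 × (-23.6) = 11200 + (-2832) = 8368 ft.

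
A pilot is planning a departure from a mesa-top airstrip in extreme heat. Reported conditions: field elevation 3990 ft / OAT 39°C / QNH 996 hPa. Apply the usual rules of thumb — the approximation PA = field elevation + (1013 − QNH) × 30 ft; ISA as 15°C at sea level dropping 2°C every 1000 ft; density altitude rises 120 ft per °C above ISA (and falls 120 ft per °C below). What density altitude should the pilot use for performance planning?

Pressure altitude = 3990 + (1013 − 996) × 30 = 3990 + (+510) = 4500 ft.
ISA temperature at 4500 ft = 15 − 2 × (4500/1000) = 6°C.
ISA deviation = 39 − 6 = +33°C.
Density altitude = 4500 + 120 × (33) = 8460 ft.

8460 ft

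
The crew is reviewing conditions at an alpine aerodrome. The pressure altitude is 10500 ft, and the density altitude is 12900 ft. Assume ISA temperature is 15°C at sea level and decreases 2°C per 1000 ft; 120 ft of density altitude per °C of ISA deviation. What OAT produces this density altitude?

Density altitude − pressure altitude = 12900 − 10500 = +2400 ft.
At 120 ft/°C that is an ISA deviation of 2400/120 = +20°C.
ISA temperature at 10500 ft = 15 − 2 × (10500/1000) = -6°C.
OAT = ISA + deviation = -6 + (+20) = 14°C.

14°C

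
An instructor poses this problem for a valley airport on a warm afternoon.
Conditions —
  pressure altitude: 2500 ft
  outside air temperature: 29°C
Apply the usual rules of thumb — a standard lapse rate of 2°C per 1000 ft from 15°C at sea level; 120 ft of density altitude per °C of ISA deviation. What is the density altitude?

ISA temperature at 2500 ft = 15 − 2 × (2500/1000) = 10°C.
ISA deviation = 29 − 10 = +19°C.
Density altitude = 2500 + 120 × (19) = 2500 + (+2280) = 4780 ft.

4780 ft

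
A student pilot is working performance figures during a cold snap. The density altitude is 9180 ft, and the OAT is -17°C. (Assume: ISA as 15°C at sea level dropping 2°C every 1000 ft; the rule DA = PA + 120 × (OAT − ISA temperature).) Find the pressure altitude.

DA = PA + 120 × (OAT − (15 − 2·PA/1000)) = PA + 120·OAT − 1800 + 0.24·PA = 1.24·PA + 120·OAT − 1800.
So 1.24·PA = 9180 − 120 × (-17) + 1800 = 13020.
PA = 13020 / 1.24 = 10500 ft.

10500 ft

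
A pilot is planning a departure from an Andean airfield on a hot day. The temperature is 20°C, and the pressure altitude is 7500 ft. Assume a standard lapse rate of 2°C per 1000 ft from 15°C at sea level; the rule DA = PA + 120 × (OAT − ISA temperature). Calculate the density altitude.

9900 ft

ISA temperature at 7500 ft = 15 − 2 × (7500/1000) = 0°C.
ISA deviation = 20 − 0 = +20°C.
Density altitude = 7500 + 120 × (20) = 7500 + (+2400) = 9900 ft.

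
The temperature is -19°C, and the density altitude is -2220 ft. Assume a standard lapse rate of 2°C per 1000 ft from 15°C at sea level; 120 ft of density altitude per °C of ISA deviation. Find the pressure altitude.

DA = PA + 120 × (OAT − (15 − 2·PA/1000)) = PA + 120·OAT − 1800 + 0.24·PA = 1.24·PA + 120·OAT − 1800.
So 1.24·PA = -2220 − 120 × (-19) + 1800 = 1860.
PA = 1860 / 1.24 = 1500 ft.

1500 ft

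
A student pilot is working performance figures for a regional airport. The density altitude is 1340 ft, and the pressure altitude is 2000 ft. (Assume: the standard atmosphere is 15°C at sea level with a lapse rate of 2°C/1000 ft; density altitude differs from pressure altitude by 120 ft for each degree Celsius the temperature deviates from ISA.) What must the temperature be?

5.5°C

Density altitude − pressure altitude = 1340 − 2000 = -660 ft.
At 120 ft/°C that is an ISA deviation of -660/120 = -5.5°C.
ISA temperature at 2000 ft = 15 − 2 × (2000/1000) = 11°C.
OAT = ISA + deviation = 11 + (-5.5) = 5.5°C.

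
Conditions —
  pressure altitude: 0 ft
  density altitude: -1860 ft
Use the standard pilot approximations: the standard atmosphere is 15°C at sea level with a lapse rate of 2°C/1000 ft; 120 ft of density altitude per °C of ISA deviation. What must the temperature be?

Density altitude − pressure altitude = -1860 − 0 = -1860 ft.
At 120 ft/°C that is an ISA deviation of -1860/120 = -15.5°C.
ISA temperature at 0 ft = 15 − 2 × (0/1000) = 15°C.
OAT = ISA + deviation = 15 + (-15.5) = -0.5°C.

-0.5°C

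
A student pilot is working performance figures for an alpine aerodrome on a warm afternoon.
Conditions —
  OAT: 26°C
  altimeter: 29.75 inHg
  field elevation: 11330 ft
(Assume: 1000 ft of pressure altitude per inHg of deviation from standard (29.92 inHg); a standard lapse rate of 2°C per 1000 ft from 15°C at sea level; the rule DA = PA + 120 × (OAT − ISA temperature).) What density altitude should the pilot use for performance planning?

15580 ft

Pressure altitude = 11330 + (29.92 − 29.75) × 1000 = 11330 + (+170) = 11500 ft.
ISA temperature at 11500 ft = 15 − 2 × (11500/1000) = -8°C.
ISA deviation = 26 − (-8) = +34°C.
Density altitude = 11500 + 120 × (34) = 15580 ft.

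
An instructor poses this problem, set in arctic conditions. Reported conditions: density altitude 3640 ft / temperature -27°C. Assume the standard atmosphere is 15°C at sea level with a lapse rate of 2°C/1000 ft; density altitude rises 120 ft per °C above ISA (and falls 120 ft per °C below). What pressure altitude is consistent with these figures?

DA = PA + 120 × (OAT − (15 − 2·PA/1000)) = PA + 120·OAT − 1800 + 0.24·PA = 1.24·PA + 120·OAT − 1800.
So 1.24·PA = 3640 − 120 × (-27) + 1800 = 8680.
PA = 8680 / 1.24 = 7000 ft.

7000 ft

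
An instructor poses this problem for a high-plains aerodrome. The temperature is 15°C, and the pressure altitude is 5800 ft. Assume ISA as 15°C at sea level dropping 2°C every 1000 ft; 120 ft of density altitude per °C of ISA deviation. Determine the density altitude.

ISA temperature at 5800 ft = 15 − 2 × (5800/1000) = 3.4°C.
ISA deviation = 15 − 3.4 = +11.6°C.
Density altitude = 5800 + 120 × (11.6) = 5800 + (+1392) = 7192 ft.

7192 ft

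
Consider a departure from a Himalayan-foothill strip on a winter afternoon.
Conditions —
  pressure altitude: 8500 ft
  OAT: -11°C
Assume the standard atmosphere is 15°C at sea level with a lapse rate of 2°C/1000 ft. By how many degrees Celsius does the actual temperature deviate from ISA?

ISA temperature at 8500 ft = 15 − 2 × (8500/1000) = -2°C.
Deviation = OAT − ISA = -11 − (-2) = -9°C.

ISA-9°C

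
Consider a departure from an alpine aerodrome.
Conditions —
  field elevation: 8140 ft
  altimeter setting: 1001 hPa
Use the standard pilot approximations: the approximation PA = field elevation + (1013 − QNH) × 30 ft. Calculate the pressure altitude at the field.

Pressure correction = (1013 − 1001) × 30 = +360 ft.
Pressure altitude = 8140 + (+360) = 8500 ft.

8500 ft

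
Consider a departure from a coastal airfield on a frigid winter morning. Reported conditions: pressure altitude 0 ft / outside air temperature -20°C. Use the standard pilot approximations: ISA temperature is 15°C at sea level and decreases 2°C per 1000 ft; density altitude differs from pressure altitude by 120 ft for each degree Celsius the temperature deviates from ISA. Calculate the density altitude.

ISA temperature at 0 ft = 15 − 2 × (0/1000) = 15°C.
ISA deviation = -20 − 15 = -35°C.
Density altitude = 0 + 120 × (-35) = 0 + (-4200) = -4200 ft.

-4200 ft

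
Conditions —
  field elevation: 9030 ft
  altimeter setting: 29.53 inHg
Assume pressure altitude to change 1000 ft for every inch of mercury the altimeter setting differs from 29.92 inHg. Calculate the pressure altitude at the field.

9420 ft

Pressure correction = (29.92 − 29.53) × 1000 = +390 ft.
Pressure altitude = 9030 + (+390) = 9420 ft.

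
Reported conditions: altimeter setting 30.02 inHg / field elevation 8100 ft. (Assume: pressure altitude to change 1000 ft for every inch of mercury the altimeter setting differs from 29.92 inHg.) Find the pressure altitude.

Pressure correction = (29.92 − 30.02) × 1000 = -100 ft.
Pressure altitude = 8100 + (-100) = 8000 ft.

8000 ft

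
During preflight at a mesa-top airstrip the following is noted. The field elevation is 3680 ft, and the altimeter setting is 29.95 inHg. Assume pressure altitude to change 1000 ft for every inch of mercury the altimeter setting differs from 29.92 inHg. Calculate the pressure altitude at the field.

Pressure correction = (29.92 − 29.95) × 1000 = -30 ft.
Pressure altitude = 3680 + (-30) = 3650 ft.

3650 ft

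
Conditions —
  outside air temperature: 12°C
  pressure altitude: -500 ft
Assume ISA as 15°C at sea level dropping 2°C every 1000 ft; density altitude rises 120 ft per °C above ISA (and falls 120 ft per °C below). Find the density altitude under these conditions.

-980 ft

ISA temperature at -500 ft = 15 − 2 × (-500/1000) = 16°C.
ISA deviation = 12 − 16 = -4°C.
Density altitude = -500 + 120 × (-4) = -500 + (-480) = -980 ft.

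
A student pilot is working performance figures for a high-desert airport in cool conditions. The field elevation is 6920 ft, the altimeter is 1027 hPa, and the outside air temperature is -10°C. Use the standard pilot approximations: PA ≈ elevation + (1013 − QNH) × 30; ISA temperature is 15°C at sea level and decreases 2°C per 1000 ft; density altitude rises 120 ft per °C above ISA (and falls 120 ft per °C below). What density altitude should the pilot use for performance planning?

5060 ft

Pressure altitude = 6920 + (1013 − 1027) × 30 = 6920 + (-420) = 6500 ft.
ISA temperature at 6500 ft = 15 − 2 × (6500/1000) = 2°C.
ISA deviation = -10 − 2 = -12°C.
Density altitude = 6500 + 120 × (-12) = 5060 ft.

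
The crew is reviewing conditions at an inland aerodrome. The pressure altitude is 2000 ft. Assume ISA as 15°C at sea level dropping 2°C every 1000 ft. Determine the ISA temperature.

11°C

ISA temperature = 15 − 2 × (2000/1000) = 15 − 4 = 11°C.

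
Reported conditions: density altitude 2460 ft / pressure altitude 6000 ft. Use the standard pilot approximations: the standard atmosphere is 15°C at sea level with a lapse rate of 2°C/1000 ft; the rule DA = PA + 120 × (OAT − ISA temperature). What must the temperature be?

-26.5°C

Density altitude − pressure altitude = 2460 − 6000 = -3540 ft.
At 120 ft/°C that is an ISA deviation of -3540/120 = -29.5°C.
ISA temperature at 6000 ft = 15 − 2 × (6000/1000) = 3°C.
OAT = ISA + deviation = 3 + (-29.5) = -26.5°C.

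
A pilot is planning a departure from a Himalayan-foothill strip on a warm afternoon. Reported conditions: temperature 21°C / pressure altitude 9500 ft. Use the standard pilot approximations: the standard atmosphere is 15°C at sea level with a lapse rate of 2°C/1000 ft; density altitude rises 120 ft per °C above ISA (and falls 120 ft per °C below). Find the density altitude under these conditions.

ISA temperature at 9500 ft = 15 − 2 × (9500/1000) = -4°C.
ISA deviation = 21 − (-4) = +25°C.
Density altitude = 9500 + 120 × (25) = 9500 + (+3000) = 12500 ft.

12500 ft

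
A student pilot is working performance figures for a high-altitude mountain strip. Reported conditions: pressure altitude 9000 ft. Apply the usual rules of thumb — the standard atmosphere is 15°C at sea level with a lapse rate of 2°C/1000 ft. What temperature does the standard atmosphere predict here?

ISA temperature = 15 − 2 × (9000/1000) = 15 − 18 = -3°C.

-3°C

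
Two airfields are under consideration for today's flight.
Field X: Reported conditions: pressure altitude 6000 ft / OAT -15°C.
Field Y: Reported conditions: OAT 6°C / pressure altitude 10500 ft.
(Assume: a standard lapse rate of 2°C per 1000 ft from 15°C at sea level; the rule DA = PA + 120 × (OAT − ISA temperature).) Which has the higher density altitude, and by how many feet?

Field Y by 8100 ft

Field X: ISA temp = 3°C, deviation -18°C, DA = 6000 + 120 × (-18) = 3840 ft.
Field Y: ISA temp = -6°C, deviation +12°C, DA = 10500 + 120 × 12 = 11940 ft.
Field Y is higher by 11940 − 3840 = 8100 ft.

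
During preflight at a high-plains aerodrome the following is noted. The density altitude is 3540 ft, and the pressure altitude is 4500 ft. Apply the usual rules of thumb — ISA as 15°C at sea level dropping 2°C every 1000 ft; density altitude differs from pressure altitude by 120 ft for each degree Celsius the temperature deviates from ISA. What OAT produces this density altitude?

Density altitude − pressure altitude = 3540 − 4500 = -960 ft.
At 120 ft/°C that is an ISA deviation of -960/120 = -8°C.
ISA temperature at 4500 ft = 15 − 2 × (4500/1000) = 6°C.
OAT = ISA + deviation = 6 + (-8) = -2°C.

-2°C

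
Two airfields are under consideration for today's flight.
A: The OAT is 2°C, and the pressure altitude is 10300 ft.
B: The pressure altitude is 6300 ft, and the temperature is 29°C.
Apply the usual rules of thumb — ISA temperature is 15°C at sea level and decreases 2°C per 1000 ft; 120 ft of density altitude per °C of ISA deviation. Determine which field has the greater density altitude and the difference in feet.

A: ISA temp = -5.6°C, deviation +7.6°C, DA = 10300 + 120 × 7.6 = 11212 ft.
B: ISA temp = 2.4°C, deviation +26.6°C, DA = 6300 + 120 × 26.6 = 9492 ft.
A is higher by 11212 − 9492 = 1720 ft.

A by 1720 ft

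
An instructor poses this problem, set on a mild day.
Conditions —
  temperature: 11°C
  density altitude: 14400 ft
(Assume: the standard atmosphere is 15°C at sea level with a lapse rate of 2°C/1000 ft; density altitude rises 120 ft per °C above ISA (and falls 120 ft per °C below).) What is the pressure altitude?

12000 ft

DA = PA + 120 × (OAT − (15 − 2·PA/1000)) = PA + 120·OAT − 1800 + 0.24·PA = 1.24·PA + 120·OAT − 1800.
So 1.24·PA = 14400 − 120 × 11 + 1800 = 14880.
PA = 14880 / 1.24 = 12000 ft.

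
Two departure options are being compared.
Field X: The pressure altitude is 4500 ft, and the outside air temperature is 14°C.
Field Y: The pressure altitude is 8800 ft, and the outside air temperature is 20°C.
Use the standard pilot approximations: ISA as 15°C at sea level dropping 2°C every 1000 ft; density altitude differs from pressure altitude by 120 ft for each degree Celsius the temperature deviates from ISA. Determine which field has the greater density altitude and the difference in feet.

Field Y by 6052 ft

Field X: ISA temp = 6°C, deviation +8°C, DA = 4500 + 120 × 8 = 5460 ft.
Field Y: ISA temp = -2.6°C, deviation +22.6°C, DA = 8800 + 120 × 22.6 = 11512 ft.
Field Y is higher by 11512 − 5460 = 6052 ft.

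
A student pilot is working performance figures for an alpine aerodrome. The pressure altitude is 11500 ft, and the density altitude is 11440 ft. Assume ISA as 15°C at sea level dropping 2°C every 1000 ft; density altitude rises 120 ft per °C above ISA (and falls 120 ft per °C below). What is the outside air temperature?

Density altitude − pressure altitude = 11440 − 11500 = -60 ft.
At 120 ft/°C that is an ISA deviation of -60/120 = -0.5°C.
ISA temperature at 11500 ft = 15 − 2 × (11500/1000) = -8°C.
OAT = ISA + deviation = -8 + (-0.5) = -8.5°C.

-8.5°C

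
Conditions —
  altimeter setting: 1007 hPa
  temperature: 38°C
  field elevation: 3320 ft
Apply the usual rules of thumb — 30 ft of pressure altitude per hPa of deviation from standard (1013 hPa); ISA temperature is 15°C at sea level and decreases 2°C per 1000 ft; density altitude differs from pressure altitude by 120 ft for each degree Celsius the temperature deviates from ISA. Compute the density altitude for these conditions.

7100 ft

Pressure altitude = 3320 + (1013 − 1007) × 30 = 3320 + (+180) = 3500 ft.
ISA temperature at 3500 ft = 15 − 2 × (3500/1000) = 8°C.
ISA deviation = 38 − 8 = +30°C.
Density altitude = 3500 + 120 × (30) = 7100 ft.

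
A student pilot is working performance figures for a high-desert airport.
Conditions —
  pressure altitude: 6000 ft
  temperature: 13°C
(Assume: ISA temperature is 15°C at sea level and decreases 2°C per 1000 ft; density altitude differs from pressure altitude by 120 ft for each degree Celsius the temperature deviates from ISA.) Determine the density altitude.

7200 ft

ISA temperature at 6000 ft = 15 − 2 × (6000/1000) = 3°C.
ISA deviation = 13 − 3 = +10°C.
Density altitude = 6000 + 120 × (10) = 6000 + (+1200) = 7200 ft.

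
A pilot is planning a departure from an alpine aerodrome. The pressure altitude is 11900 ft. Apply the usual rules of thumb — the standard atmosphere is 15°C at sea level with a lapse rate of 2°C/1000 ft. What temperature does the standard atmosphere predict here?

ISA temperature = 15 − 2 × (11900/1000) = 15 − 23.8 = -8.8°C.

-8.8°C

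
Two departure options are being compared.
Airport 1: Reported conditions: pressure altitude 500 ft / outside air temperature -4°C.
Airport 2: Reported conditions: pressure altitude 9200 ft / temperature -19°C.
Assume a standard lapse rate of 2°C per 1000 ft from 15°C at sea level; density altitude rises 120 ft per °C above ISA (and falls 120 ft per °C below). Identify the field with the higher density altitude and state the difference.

Airport 1: ISA temp = 14°C, deviation -18°C, DA = 500 + 120 × (-18) = -1660 ft.
Airport 2: ISA temp = -3.4°C, deviation -15.6°C, DA = 9200 + 120 × (-15.6) = 7328 ft.
Airport 2 is higher by 7328 − (-1660) = 8988 ft.

Airport 2 by 8988 ft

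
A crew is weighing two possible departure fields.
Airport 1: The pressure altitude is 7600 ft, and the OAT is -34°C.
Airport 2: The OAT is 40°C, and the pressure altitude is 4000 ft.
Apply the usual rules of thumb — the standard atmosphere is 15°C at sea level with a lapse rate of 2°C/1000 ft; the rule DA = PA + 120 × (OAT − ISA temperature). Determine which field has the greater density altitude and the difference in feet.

Airport 1: ISA temp = -0.2°C, deviation -33.8°C, DA = 7600 + 120 × (-33.8) = 3544 ft.
Airport 2: ISA temp = 7°C, deviation +33°C, DA = 4000 + 120 × 33 = 7960 ft.
Airport 2 is higher by 7960 − 3544 = 4416 ft.

Airport 2 by 4416 ft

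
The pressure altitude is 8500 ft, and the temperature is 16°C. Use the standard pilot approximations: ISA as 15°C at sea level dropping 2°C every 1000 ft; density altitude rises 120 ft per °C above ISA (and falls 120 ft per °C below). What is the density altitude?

10660 ft

ISA temperature at 8500 ft = 15 − 2 × (8500/1000) = -2°C.
ISA deviation = 16 − (-2) = +18°C.
Density altitude = 8500 + 120 × (18) = 8500 + (+2160) = 10660 ft.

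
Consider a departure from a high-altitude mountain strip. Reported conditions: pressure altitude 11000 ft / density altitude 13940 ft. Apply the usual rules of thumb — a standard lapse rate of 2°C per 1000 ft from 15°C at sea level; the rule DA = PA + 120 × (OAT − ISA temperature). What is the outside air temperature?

Density altitude − pressure altitude = 13940 − 11000 = +2940 ft.
At 120 ft/°C that is an ISA deviation of 2940/120 = +24.5°C.
ISA temperature at 11000 ft = 15 − 2 × (11000/1000) = -7°C.
OAT = ISA + deviation = -7 + (+24.5) = 17.5°C.

17.5°C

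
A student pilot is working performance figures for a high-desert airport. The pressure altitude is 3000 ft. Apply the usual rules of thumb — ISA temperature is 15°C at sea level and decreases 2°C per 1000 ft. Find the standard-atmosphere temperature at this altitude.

ISA temperature = 15 − 2 × (3000/1000) = 15 − 6 = 9°C.

9°C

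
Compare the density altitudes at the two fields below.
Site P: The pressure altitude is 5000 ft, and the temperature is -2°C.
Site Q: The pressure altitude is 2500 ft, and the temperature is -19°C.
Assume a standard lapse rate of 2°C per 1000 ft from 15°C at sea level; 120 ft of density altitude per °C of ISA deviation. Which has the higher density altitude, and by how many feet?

Site P: ISA temp = 5°C, deviation -7°C, DA = 5000 + 120 × (-7) = 4160 ft.
Site Q: ISA temp = 10°C, deviation -29°C, DA = 2500 + 120 × (-29) = -980 ft.
Site P is higher by 4160 − (-980) = 5140 ft.

Site P by 5140 ft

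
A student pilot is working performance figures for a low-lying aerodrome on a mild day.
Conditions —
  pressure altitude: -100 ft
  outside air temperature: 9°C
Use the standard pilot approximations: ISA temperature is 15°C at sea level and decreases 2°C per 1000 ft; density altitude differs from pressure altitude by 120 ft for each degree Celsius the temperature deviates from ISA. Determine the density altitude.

ISA temperature at -100 ft = 15 − 2 × (-100/1000) = 15.2°C.
ISA deviation = 9 − 15.2 = -6.2°C.
Density altitude = -100 + 120 × (-6.2) = -100 + (-744) = -844 ft.

-844 ft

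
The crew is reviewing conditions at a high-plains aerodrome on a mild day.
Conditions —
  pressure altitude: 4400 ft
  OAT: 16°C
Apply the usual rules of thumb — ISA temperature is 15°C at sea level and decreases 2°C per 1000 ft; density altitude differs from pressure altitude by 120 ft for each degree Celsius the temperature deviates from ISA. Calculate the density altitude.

ISA temperature at 4400 ft = 15 − 2 × (4400/1000) = 6.2°C.
ISA deviation = 16 − 6.2 = +9.8°C.
Density altitude = 4400 + 120 × (9.8) = 4400 + (+1176) = 5576 ft.

5576 ft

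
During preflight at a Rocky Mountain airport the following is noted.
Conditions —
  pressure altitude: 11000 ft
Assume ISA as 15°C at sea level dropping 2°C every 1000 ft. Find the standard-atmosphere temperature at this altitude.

ISA temperature = 15 − 2 × (11000/1000) = 15 − 22 = -7°C.

-7°C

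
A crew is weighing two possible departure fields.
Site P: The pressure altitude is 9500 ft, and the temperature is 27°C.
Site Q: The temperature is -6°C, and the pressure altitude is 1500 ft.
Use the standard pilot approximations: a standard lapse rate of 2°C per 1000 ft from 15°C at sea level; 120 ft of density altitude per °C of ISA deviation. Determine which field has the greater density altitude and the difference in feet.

Site P by 13880 ft

Site P: ISA temp = -4°C, deviation +31°C, DA = 9500 + 120 × 31 = 13220 ft.
Site Q: ISA temp = 12°C, deviation -18°C, DA = 1500 + 120 × (-18) = -660 ft.
Site P is higher by 13220 − (-660) = 13880 ft.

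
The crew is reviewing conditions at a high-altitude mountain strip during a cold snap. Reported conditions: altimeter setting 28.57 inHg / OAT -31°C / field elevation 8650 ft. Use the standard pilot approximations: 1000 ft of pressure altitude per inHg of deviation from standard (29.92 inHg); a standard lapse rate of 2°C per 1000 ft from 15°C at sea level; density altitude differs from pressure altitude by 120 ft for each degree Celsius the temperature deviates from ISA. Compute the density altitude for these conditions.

Pressure altitude = 8650 + (29.92 − 28.57) × 1000 = 8650 + (+1350) = 10000 ft.
ISA temperature at 10000 ft = 15 − 2 × (10000/1000) = -5°C.
ISA deviation = -31 − (-5) = -26°C.
Density altitude = 10000 + 120 × (-26) = 6880 ft.

6880 ft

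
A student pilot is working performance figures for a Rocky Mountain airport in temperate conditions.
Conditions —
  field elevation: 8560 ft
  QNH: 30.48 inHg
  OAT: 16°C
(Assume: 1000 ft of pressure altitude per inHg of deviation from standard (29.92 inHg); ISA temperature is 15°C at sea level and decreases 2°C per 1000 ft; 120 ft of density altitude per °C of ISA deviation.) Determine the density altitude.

Pressure altitude = 8560 + (29.92 − 30.48) × 1000 = 8560 + (-560) = 8000 ft.
ISA temperature at 8000 ft = 15 − 2 × (8000/1000) = -1°C.
ISA deviation = 16 − (-1) = +17°C.
Density altitude = 8000 + 120 × (17) = 10040 ft.

10040 ft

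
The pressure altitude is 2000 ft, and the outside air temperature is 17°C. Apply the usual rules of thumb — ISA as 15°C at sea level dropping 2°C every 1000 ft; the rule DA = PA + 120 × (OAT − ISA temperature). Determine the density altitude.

2720 ft

ISA temperature at 2000 ft = 15 − 2 × (2000/1000) = 11°C.
ISA deviation = 17 − 11 = +6°C.
Density altitude = 2000 + 120 × (6) = 2000 + (+720) = 2720 ft.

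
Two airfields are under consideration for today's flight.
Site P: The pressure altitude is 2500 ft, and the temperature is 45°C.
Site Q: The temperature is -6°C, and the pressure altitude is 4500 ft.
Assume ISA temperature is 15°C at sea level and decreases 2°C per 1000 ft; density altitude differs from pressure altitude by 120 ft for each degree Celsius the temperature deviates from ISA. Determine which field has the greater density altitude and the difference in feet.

Site P by 3640 ft

Site P: ISA temp = 10°C, deviation +35°C, DA = 2500 + 120 × 35 = 6700 ft.
Site Q: ISA temp = 6°C, deviation -12°C, DA = 4500 + 120 × (-12) = 3060 ft.
Site P is higher by 6700 − 3060 = 3640 ft.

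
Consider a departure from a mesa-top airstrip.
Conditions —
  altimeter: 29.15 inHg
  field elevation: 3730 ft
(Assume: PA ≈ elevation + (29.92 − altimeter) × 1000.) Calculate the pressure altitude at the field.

4500 ft

Pressure correction = (29.92 − 29.15) × 1000 = +770 ft.
Pressure altitude = 3730 + (+770) = 4500 ft.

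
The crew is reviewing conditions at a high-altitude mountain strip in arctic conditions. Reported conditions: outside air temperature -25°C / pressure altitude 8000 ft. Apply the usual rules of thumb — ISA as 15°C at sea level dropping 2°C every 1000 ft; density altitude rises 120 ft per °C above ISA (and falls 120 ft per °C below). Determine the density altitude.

5120 ft

ISA temperature at 8000 ft = 15 − 2 × (8000/1000) = -1°C.
ISA deviation = -25 − (-1) = -24°C.
Density altitude = 8000 + 120 × (-24) = 8000 + (-2880) = 5120 ft.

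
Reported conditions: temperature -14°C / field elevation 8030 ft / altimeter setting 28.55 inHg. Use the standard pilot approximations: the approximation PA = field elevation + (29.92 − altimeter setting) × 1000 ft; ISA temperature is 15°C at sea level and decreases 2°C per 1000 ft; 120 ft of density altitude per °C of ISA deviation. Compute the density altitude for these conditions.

8176 ft

Pressure altitude = 8030 + (29.92 − 28.55) × 1000 = 8030 + (+1370) = 9400 ft.
ISA temperature at 9400 ft = 15 − 2 × (9400/1000) = -3.8°C.
ISA deviation = -14 − (-3.8) = -10.2°C.
Density altitude = 9400 + 120 × (-10.2) = 8176 ft.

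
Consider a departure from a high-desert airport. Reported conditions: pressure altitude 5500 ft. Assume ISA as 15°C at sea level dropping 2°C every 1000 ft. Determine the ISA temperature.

ISA temperature = 15 − 2 × (5500/1000) = 15 − 11 = 4°C.

4°C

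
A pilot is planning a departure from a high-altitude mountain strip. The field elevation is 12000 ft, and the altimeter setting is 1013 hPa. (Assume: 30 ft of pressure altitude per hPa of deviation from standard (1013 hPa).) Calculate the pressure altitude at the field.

Pressure correction = (1013 − 1013) × 30 = 0 ft.
Pressure altitude = 12000 + (0) = 12000 ft.

12000 ft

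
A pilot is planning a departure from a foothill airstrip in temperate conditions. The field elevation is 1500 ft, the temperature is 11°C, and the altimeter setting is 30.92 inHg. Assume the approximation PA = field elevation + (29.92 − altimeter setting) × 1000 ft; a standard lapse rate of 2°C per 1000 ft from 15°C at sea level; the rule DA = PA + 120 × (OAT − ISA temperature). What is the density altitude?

140 ft

Pressure altitude = 1500 + (29.92 − 30.92) × 1000 = 1500 + (-1000) = 500 ft.
ISA temperature at 500 ft = 15 − 2 × (500/1000) = 14°C.
ISA deviation = 11 − 14 = -3°C.
Density altitude = 500 + 120 × (-3) = 140 ft.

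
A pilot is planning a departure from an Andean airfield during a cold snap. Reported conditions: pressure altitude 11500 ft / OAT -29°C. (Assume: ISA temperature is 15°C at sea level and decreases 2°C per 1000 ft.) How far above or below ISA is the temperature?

ISA-21°C

ISA temperature at 11500 ft = 15 − 2 × (11500/1000) = -8°C.
Deviation = OAT − ISA = -29 − (-8) = -21°C.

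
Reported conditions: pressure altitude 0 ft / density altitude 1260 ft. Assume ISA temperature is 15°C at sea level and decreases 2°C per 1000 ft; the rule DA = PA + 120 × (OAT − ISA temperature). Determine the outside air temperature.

25.5°C

Density altitude − pressure altitude = 1260 − 0 = +1260 ft.
At 120 ft/°C that is an ISA deviation of 1260/120 = +10.5°C.
ISA temperature at 0 ft = 15 − 2 × (0/1000) = 15°C.
OAT = ISA + deviation = 15 + (+10.5) = 25.5°C.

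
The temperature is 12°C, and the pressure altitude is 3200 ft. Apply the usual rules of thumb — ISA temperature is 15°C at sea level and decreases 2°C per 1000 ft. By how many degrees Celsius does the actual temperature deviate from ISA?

ISA+3.4°C

ISA temperature at 3200 ft = 15 − 2 × (3200/1000) = 8.6°C.
Deviation = OAT − ISA = 12 − 8.6 = +3.4°C.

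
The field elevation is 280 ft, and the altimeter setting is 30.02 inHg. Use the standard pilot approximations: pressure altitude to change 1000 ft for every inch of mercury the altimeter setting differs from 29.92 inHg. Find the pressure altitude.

180 ft

Pressure correction = (29.92 − 30.02) × 1000 = -100 ft.
Pressure altitude = 280 + (-100) = 180 ft.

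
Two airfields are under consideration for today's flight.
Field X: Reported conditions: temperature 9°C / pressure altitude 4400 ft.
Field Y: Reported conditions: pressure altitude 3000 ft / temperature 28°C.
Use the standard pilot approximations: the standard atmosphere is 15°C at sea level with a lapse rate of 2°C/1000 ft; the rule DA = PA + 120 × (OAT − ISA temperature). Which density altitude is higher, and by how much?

Field Y by 544 ft

Field X: ISA temp = 6.2°C, deviation +2.8°C, DA = 4400 + 120 × 2.8 = 4736 ft.
Field Y: ISA temp = 9°C, deviation +19°C, DA = 3000 + 120 × 19 = 5280 ft.
Field Y is higher by 5280 − 4736 = 544 ft.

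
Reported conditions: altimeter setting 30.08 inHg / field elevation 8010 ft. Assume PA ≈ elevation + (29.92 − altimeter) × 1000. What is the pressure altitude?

Pressure correction = (29.92 − 30.08) × 1000 = -160 ft.
Pressure altitude = 8010 + (-160) = 7850 ft.

7850 ft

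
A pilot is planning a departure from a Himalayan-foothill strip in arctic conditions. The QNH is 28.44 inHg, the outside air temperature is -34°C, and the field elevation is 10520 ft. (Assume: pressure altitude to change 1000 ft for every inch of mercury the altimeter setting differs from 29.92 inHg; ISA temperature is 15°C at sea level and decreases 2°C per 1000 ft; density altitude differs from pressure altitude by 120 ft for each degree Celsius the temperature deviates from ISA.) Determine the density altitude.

9000 ft

Pressure altitude = 10520 + (29.92 − 28.44) × 1000 = 10520 + (+1480) = 12000 ft.
ISA temperature at 12000 ft = 15 − 2 × (12000/1000) = -9°C.
ISA deviation = -34 − (-9) = -25°C.
Density altitude = 12000 + 120 × (-25) = 9000 ft.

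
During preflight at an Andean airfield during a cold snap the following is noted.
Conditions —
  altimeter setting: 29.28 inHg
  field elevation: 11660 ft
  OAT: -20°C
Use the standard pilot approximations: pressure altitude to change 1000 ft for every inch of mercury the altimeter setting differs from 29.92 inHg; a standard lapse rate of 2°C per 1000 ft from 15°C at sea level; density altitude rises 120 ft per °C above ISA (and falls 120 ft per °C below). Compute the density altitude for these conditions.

11052 ft

Pressure altitude = 11660 + (29.92 − 29.28) × 1000 = 11660 + (+640) = 12300 ft.
ISA temperature at 12300 ft = 15 − 2 × (12300/1000) = -9.6°C.
ISA deviation = -20 − (-9.6) = -10.4°C.
Density altitude = 12300 + 120 × (-10.4) = 11052 ft.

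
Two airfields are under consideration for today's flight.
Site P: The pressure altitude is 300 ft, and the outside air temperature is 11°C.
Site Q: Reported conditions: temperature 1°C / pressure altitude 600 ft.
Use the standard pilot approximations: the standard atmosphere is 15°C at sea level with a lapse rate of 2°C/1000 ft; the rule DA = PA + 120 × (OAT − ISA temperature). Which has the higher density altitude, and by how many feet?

Site P: ISA temp = 14.4°C, deviation -3.4°C, DA = 300 + 120 × (-3.4) = -108 ft.
Site Q: ISA temp = 13.8°C, deviation -12.8°C, DA = 600 + 120 × (-12.8) = -936 ft.
Site P is higher by -108 − (-936) = 828 ft.

Site P by 828 ft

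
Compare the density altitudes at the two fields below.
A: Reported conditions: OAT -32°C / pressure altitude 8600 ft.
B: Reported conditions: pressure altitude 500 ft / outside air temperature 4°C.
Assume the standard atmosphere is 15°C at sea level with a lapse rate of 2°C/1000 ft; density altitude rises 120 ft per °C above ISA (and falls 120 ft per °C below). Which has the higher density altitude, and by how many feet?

A by 5724 ft

A: ISA temp = -2.2°C, deviation -29.8°C, DA = 8600 + 120 × (-29.8) = 5024 ft.
B: ISA temp = 14°C, deviation -10°C, DA = 500 + 120 × (-10) = -700 ft.
A is higher by 5024 − (-700) = 5724 ft.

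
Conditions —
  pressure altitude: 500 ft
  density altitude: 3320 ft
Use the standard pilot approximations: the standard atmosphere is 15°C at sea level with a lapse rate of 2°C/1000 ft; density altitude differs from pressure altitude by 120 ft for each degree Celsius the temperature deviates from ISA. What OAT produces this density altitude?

37.5°C

Density altitude − pressure altitude = 3320 − 500 = +2820 ft.
At 120 ft/°C that is an ISA deviation of 2820/120 = +23.5°C.
ISA temperature at 500 ft = 15 − 2 × (500/1000) = 14°C.
OAT = ISA + deviation = 14 + (+23.5) = 37.5°C.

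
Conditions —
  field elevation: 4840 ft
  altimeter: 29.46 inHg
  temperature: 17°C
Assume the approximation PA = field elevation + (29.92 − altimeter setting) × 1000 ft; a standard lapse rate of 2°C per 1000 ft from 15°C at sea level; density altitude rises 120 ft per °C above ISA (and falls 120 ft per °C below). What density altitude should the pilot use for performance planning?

Pressure altitude = 4840 + (29.92 − 29.46) × 1000 = 4840 + (+460) = 5300 ft.
ISA temperature at 5300 ft = 15 − 2 × (5300/1000) = 4.4°C.
ISA deviation = 17 − 4.4 = +12.6°C.
Density altitude = 5300 + 120 × (12.6) = 6812 ft.

6812 ft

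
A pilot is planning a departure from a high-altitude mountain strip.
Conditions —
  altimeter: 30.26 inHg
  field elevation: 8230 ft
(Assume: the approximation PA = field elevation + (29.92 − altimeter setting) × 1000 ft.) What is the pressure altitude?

Pressure correction = (29.92 − 30.26) × 1000 = -340 ft.
Pressure altitude = 8230 + (-340) = 7890 ft.

7890 ft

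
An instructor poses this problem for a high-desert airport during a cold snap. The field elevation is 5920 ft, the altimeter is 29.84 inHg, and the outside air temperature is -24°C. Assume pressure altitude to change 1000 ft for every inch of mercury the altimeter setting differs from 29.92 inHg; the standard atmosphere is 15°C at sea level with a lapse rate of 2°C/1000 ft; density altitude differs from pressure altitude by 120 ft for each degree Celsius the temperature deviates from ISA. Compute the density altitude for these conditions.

Pressure altitude = 5920 + (29.92 − 29.84) × 1000 = 5920 + (+80) = 6000 ft.
ISA temperature at 6000 ft = 15 − 2 × (6000/1000) = 3°C.
ISA deviation = -24 − 3 = -27°C.
Density altitude = 6000 + 120 × (-27) = 2760 ft.

2760 ft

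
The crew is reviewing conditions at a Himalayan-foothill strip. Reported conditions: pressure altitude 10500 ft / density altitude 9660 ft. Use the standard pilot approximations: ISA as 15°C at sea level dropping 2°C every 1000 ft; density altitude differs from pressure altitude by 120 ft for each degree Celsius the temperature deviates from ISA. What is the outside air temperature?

Density altitude − pressure altitude = 9660 − 10500 = -840 ft.
At 120 ft/°C that is an ISA deviation of -840/120 = -7°C.
ISA temperature at 10500 ft = 15 − 2 × (10500/1000) = -6°C.
OAT = ISA + deviation = -6 + (-7) = -13°C.

-13°C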